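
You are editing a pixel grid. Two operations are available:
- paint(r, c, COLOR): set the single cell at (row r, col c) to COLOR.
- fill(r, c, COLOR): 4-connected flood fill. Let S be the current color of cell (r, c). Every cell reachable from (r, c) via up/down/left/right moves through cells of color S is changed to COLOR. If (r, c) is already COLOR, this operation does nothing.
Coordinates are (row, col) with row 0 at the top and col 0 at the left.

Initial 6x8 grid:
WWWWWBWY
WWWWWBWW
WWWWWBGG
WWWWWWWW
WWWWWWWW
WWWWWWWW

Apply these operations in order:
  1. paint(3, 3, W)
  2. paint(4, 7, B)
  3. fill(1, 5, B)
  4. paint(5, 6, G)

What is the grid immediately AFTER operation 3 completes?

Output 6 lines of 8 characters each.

Answer: WWWWWBWY
WWWWWBWW
WWWWWBGG
WWWWWWWW
WWWWWWWB
WWWWWWWW

Derivation:
After op 1 paint(3,3,W):
WWWWWBWY
WWWWWBWW
WWWWWBGG
WWWWWWWW
WWWWWWWW
WWWWWWWW
After op 2 paint(4,7,B):
WWWWWBWY
WWWWWBWW
WWWWWBGG
WWWWWWWW
WWWWWWWB
WWWWWWWW
After op 3 fill(1,5,B) [0 cells changed]:
WWWWWBWY
WWWWWBWW
WWWWWBGG
WWWWWWWW
WWWWWWWB
WWWWWWWW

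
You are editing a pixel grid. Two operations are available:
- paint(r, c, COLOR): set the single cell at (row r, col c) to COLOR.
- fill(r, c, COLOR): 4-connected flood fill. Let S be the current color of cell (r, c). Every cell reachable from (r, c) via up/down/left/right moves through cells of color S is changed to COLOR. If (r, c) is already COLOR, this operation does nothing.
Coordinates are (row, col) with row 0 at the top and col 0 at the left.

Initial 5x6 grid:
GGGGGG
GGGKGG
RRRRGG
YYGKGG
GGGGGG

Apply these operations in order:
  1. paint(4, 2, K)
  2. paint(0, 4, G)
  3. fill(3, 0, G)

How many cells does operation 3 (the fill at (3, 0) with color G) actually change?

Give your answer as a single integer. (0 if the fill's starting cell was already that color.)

Answer: 2

Derivation:
After op 1 paint(4,2,K):
GGGGGG
GGGKGG
RRRRGG
YYGKGG
GGKGGG
After op 2 paint(0,4,G):
GGGGGG
GGGKGG
RRRRGG
YYGKGG
GGKGGG
After op 3 fill(3,0,G) [2 cells changed]:
GGGGGG
GGGKGG
RRRRGG
GGGKGG
GGKGGG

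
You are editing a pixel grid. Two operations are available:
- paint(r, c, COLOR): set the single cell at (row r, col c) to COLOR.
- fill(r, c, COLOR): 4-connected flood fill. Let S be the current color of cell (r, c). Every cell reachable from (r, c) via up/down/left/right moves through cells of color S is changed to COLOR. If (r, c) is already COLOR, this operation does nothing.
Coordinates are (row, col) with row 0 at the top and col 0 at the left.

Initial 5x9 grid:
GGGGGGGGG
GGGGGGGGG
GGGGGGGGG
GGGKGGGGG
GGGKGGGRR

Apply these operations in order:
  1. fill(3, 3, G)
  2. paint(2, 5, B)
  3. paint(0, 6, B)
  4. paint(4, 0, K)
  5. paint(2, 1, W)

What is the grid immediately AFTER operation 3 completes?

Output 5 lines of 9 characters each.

After op 1 fill(3,3,G) [2 cells changed]:
GGGGGGGGG
GGGGGGGGG
GGGGGGGGG
GGGGGGGGG
GGGGGGGRR
After op 2 paint(2,5,B):
GGGGGGGGG
GGGGGGGGG
GGGGGBGGG
GGGGGGGGG
GGGGGGGRR
After op 3 paint(0,6,B):
GGGGGGBGG
GGGGGGGGG
GGGGGBGGG
GGGGGGGGG
GGGGGGGRR

Answer: GGGGGGBGG
GGGGGGGGG
GGGGGBGGG
GGGGGGGGG
GGGGGGGRR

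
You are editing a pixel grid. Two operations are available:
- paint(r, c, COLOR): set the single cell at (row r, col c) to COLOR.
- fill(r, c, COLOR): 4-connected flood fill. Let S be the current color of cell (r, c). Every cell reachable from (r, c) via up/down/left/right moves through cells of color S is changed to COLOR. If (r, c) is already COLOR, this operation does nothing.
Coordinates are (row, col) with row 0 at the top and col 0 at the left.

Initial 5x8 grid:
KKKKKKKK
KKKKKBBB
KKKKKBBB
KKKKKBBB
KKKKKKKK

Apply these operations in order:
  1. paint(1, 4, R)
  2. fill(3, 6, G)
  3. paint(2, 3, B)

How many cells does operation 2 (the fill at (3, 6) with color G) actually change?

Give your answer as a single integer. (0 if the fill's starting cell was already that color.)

Answer: 9

Derivation:
After op 1 paint(1,4,R):
KKKKKKKK
KKKKRBBB
KKKKKBBB
KKKKKBBB
KKKKKKKK
After op 2 fill(3,6,G) [9 cells changed]:
KKKKKKKK
KKKKRGGG
KKKKKGGG
KKKKKGGG
KKKKKKKK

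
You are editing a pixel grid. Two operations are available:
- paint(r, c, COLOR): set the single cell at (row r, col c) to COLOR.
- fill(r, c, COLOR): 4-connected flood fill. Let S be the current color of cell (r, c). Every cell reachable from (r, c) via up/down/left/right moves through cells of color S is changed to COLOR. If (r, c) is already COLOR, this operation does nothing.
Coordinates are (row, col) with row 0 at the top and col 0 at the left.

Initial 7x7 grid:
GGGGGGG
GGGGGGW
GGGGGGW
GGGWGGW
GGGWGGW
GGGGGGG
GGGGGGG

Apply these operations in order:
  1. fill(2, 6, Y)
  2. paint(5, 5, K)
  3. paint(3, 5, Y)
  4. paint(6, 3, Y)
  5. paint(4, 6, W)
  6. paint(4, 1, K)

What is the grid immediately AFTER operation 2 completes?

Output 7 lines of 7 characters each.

Answer: GGGGGGG
GGGGGGY
GGGGGGY
GGGWGGY
GGGWGGY
GGGGGKG
GGGGGGG

Derivation:
After op 1 fill(2,6,Y) [4 cells changed]:
GGGGGGG
GGGGGGY
GGGGGGY
GGGWGGY
GGGWGGY
GGGGGGG
GGGGGGG
After op 2 paint(5,5,K):
GGGGGGG
GGGGGGY
GGGGGGY
GGGWGGY
GGGWGGY
GGGGGKG
GGGGGGG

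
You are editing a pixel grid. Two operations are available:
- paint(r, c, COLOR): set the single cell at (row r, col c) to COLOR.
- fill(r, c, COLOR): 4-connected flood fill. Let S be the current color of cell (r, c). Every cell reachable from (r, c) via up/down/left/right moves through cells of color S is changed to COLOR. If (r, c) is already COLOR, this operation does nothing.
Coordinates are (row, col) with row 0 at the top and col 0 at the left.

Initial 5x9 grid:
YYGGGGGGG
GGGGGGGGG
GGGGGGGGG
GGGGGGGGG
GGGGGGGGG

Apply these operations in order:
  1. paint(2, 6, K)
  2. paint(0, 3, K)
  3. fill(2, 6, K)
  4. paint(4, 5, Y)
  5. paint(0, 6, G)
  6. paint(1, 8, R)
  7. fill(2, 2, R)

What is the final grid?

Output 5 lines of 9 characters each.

Answer: YYRKRRRRR
RRRRRRRRR
RRRRRRKRR
RRRRRRRRR
RRRRRYRRR

Derivation:
After op 1 paint(2,6,K):
YYGGGGGGG
GGGGGGGGG
GGGGGGKGG
GGGGGGGGG
GGGGGGGGG
After op 2 paint(0,3,K):
YYGKGGGGG
GGGGGGGGG
GGGGGGKGG
GGGGGGGGG
GGGGGGGGG
After op 3 fill(2,6,K) [0 cells changed]:
YYGKGGGGG
GGGGGGGGG
GGGGGGKGG
GGGGGGGGG
GGGGGGGGG
After op 4 paint(4,5,Y):
YYGKGGGGG
GGGGGGGGG
GGGGGGKGG
GGGGGGGGG
GGGGGYGGG
After op 5 paint(0,6,G):
YYGKGGGGG
GGGGGGGGG
GGGGGGKGG
GGGGGGGGG
GGGGGYGGG
After op 6 paint(1,8,R):
YYGKGGGGG
GGGGGGGGR
GGGGGGKGG
GGGGGGGGG
GGGGGYGGG
After op 7 fill(2,2,R) [39 cells changed]:
YYRKRRRRR
RRRRRRRRR
RRRRRRKRR
RRRRRRRRR
RRRRRYRRR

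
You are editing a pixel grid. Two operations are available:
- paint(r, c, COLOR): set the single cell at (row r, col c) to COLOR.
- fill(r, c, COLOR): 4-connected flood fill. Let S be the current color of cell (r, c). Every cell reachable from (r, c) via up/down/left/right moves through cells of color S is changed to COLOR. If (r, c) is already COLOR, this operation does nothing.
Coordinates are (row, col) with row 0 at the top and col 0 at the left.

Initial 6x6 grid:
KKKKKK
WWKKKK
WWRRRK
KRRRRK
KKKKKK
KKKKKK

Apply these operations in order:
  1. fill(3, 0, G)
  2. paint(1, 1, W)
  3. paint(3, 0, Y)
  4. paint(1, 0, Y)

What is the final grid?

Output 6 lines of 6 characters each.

Answer: GGGGGG
YWGGGG
WWRRRG
YRRRRG
GGGGGG
GGGGGG

Derivation:
After op 1 fill(3,0,G) [25 cells changed]:
GGGGGG
WWGGGG
WWRRRG
GRRRRG
GGGGGG
GGGGGG
After op 2 paint(1,1,W):
GGGGGG
WWGGGG
WWRRRG
GRRRRG
GGGGGG
GGGGGG
After op 3 paint(3,0,Y):
GGGGGG
WWGGGG
WWRRRG
YRRRRG
GGGGGG
GGGGGG
After op 4 paint(1,0,Y):
GGGGGG
YWGGGG
WWRRRG
YRRRRG
GGGGGG
GGGGGG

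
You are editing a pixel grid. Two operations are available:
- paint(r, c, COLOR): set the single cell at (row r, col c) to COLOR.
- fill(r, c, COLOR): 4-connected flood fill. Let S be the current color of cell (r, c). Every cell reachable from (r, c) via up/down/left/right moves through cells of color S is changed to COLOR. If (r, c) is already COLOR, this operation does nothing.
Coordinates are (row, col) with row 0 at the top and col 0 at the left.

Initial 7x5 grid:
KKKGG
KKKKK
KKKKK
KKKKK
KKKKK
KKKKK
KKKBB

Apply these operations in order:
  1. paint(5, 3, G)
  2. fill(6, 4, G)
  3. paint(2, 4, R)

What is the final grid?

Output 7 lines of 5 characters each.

Answer: KKKGG
KKKKK
KKKKR
KKKKK
KKKKK
KKKGK
KKKGG

Derivation:
After op 1 paint(5,3,G):
KKKGG
KKKKK
KKKKK
KKKKK
KKKKK
KKKGK
KKKBB
After op 2 fill(6,4,G) [2 cells changed]:
KKKGG
KKKKK
KKKKK
KKKKK
KKKKK
KKKGK
KKKGG
After op 3 paint(2,4,R):
KKKGG
KKKKK
KKKKR
KKKKK
KKKKK
KKKGK
KKKGG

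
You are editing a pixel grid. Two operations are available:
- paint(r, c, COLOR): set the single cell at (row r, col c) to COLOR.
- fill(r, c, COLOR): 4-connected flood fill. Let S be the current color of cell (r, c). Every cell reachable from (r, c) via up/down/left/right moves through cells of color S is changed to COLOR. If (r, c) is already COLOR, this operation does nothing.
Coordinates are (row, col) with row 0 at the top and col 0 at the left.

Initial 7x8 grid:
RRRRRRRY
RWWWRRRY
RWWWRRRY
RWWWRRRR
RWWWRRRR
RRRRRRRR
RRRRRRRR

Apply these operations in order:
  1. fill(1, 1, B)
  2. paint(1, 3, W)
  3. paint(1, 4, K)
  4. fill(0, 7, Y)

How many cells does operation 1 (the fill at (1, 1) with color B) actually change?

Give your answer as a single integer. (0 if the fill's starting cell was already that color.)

Answer: 12

Derivation:
After op 1 fill(1,1,B) [12 cells changed]:
RRRRRRRY
RBBBRRRY
RBBBRRRY
RBBBRRRR
RBBBRRRR
RRRRRRRR
RRRRRRRR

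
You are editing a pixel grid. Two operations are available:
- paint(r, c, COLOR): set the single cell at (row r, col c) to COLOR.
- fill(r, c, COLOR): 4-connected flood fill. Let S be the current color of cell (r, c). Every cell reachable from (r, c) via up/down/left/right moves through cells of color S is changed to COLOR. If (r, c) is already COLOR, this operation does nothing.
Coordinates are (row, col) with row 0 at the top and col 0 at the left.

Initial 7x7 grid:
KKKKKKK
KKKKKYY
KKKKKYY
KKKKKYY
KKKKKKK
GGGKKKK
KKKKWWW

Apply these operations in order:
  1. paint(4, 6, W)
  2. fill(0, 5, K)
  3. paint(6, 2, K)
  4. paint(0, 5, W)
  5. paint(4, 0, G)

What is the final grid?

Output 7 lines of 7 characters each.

Answer: KKKKKWK
KKKKKYY
KKKKKYY
KKKKKYY
GKKKKKW
GGGKKKK
KKKKWWW

Derivation:
After op 1 paint(4,6,W):
KKKKKKK
KKKKKYY
KKKKKYY
KKKKKYY
KKKKKKW
GGGKKKK
KKKKWWW
After op 2 fill(0,5,K) [0 cells changed]:
KKKKKKK
KKKKKYY
KKKKKYY
KKKKKYY
KKKKKKW
GGGKKKK
KKKKWWW
After op 3 paint(6,2,K):
KKKKKKK
KKKKKYY
KKKKKYY
KKKKKYY
KKKKKKW
GGGKKKK
KKKKWWW
After op 4 paint(0,5,W):
KKKKKWK
KKKKKYY
KKKKKYY
KKKKKYY
KKKKKKW
GGGKKKK
KKKKWWW
After op 5 paint(4,0,G):
KKKKKWK
KKKKKYY
KKKKKYY
KKKKKYY
GKKKKKW
GGGKKKK
KKKKWWW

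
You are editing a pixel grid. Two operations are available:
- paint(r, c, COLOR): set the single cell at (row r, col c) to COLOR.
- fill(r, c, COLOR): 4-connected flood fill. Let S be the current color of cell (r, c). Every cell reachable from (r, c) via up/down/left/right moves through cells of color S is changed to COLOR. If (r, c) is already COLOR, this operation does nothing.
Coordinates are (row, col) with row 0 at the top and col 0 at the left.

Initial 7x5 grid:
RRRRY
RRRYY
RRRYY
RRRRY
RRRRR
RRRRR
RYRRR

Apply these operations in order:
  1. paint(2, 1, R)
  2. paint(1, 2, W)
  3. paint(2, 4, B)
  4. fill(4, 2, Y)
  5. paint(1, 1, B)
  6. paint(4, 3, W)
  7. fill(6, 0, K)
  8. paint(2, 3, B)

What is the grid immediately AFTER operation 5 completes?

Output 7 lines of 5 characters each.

Answer: YYYYY
YBWYY
YYYYB
YYYYY
YYYYY
YYYYY
YYYYY

Derivation:
After op 1 paint(2,1,R):
RRRRY
RRRYY
RRRYY
RRRRY
RRRRR
RRRRR
RYRRR
After op 2 paint(1,2,W):
RRRRY
RRWYY
RRRYY
RRRRY
RRRRR
RRRRR
RYRRR
After op 3 paint(2,4,B):
RRRRY
RRWYY
RRRYB
RRRRY
RRRRR
RRRRR
RYRRR
After op 4 fill(4,2,Y) [27 cells changed]:
YYYYY
YYWYY
YYYYB
YYYYY
YYYYY
YYYYY
YYYYY
After op 5 paint(1,1,B):
YYYYY
YBWYY
YYYYB
YYYYY
YYYYY
YYYYY
YYYYY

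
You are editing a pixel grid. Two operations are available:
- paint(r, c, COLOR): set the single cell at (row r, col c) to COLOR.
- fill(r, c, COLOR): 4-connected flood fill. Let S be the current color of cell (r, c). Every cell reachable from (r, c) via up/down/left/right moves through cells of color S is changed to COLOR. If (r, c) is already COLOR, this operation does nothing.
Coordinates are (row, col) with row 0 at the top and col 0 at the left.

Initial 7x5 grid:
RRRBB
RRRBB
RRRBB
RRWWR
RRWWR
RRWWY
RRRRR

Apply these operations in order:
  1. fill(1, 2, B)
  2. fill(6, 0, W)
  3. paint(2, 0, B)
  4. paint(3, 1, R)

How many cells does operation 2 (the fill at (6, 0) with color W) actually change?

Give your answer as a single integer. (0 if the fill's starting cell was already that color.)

After op 1 fill(1,2,B) [20 cells changed]:
BBBBB
BBBBB
BBBBB
BBWWR
BBWWR
BBWWY
BBBBB
After op 2 fill(6,0,W) [26 cells changed]:
WWWWW
WWWWW
WWWWW
WWWWR
WWWWR
WWWWY
WWWWW

Answer: 26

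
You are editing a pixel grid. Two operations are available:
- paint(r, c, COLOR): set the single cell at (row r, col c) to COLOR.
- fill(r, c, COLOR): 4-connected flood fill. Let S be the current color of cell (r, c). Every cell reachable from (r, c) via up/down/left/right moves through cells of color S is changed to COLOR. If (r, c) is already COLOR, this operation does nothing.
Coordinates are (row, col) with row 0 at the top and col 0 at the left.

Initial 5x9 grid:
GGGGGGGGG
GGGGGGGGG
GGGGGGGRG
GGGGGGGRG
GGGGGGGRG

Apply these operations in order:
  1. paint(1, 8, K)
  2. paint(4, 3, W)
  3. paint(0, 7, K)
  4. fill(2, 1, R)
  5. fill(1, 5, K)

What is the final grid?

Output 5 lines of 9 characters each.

Answer: KKKKKKKKG
KKKKKKKKK
KKKKKKKKG
KKKKKKKKG
KKKWKKKKG

Derivation:
After op 1 paint(1,8,K):
GGGGGGGGG
GGGGGGGGK
GGGGGGGRG
GGGGGGGRG
GGGGGGGRG
After op 2 paint(4,3,W):
GGGGGGGGG
GGGGGGGGK
GGGGGGGRG
GGGGGGGRG
GGGWGGGRG
After op 3 paint(0,7,K):
GGGGGGGKG
GGGGGGGGK
GGGGGGGRG
GGGGGGGRG
GGGWGGGRG
After op 4 fill(2,1,R) [35 cells changed]:
RRRRRRRKG
RRRRRRRRK
RRRRRRRRG
RRRRRRRRG
RRRWRRRRG
After op 5 fill(1,5,K) [38 cells changed]:
KKKKKKKKG
KKKKKKKKK
KKKKKKKKG
KKKKKKKKG
KKKWKKKKG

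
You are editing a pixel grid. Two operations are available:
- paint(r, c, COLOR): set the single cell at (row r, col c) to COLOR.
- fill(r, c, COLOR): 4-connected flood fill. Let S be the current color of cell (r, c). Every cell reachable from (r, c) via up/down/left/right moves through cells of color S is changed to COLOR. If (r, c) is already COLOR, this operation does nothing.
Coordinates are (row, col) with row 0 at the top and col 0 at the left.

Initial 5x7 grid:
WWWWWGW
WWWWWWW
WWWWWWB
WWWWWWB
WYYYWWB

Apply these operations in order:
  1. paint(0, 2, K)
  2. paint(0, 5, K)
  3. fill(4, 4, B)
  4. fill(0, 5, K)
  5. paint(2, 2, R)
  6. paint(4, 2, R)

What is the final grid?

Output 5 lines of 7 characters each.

After op 1 paint(0,2,K):
WWKWWGW
WWWWWWW
WWWWWWB
WWWWWWB
WYYYWWB
After op 2 paint(0,5,K):
WWKWWKW
WWWWWWW
WWWWWWB
WWWWWWB
WYYYWWB
After op 3 fill(4,4,B) [27 cells changed]:
BBKBBKB
BBBBBBB
BBBBBBB
BBBBBBB
BYYYBBB
After op 4 fill(0,5,K) [0 cells changed]:
BBKBBKB
BBBBBBB
BBBBBBB
BBBBBBB
BYYYBBB
After op 5 paint(2,2,R):
BBKBBKB
BBBBBBB
BBRBBBB
BBBBBBB
BYYYBBB
After op 6 paint(4,2,R):
BBKBBKB
BBBBBBB
BBRBBBB
BBBBBBB
BYRYBBB

Answer: BBKBBKB
BBBBBBB
BBRBBBB
BBBBBBB
BYRYBBB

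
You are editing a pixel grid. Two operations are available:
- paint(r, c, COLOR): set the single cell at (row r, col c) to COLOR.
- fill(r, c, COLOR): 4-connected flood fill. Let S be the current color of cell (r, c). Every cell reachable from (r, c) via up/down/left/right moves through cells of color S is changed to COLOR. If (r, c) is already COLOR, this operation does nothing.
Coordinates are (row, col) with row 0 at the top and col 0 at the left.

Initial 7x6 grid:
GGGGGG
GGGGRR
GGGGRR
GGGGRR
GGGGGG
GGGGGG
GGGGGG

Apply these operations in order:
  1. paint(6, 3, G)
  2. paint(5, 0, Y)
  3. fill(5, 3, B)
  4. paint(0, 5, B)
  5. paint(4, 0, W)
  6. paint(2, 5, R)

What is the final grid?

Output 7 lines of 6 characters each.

Answer: BBBBBB
BBBBRR
BBBBRR
BBBBRR
WBBBBB
YBBBBB
BBBBBB

Derivation:
After op 1 paint(6,3,G):
GGGGGG
GGGGRR
GGGGRR
GGGGRR
GGGGGG
GGGGGG
GGGGGG
After op 2 paint(5,0,Y):
GGGGGG
GGGGRR
GGGGRR
GGGGRR
GGGGGG
YGGGGG
GGGGGG
After op 3 fill(5,3,B) [35 cells changed]:
BBBBBB
BBBBRR
BBBBRR
BBBBRR
BBBBBB
YBBBBB
BBBBBB
After op 4 paint(0,5,B):
BBBBBB
BBBBRR
BBBBRR
BBBBRR
BBBBBB
YBBBBB
BBBBBB
After op 5 paint(4,0,W):
BBBBBB
BBBBRR
BBBBRR
BBBBRR
WBBBBB
YBBBBB
BBBBBB
After op 6 paint(2,5,R):
BBBBBB
BBBBRR
BBBBRR
BBBBRR
WBBBBB
YBBBBB
BBBBBB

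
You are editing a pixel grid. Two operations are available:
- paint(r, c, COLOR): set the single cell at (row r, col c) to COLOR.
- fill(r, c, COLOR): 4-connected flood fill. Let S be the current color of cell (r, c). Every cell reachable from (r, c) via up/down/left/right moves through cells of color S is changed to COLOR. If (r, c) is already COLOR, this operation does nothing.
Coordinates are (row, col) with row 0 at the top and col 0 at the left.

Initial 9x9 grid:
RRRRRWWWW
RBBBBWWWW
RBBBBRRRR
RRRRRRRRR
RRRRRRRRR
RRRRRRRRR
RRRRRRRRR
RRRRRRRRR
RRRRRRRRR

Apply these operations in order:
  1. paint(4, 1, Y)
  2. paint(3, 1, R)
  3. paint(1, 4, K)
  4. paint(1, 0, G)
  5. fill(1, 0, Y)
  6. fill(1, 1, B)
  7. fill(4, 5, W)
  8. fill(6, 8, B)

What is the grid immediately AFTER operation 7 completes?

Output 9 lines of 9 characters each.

After op 1 paint(4,1,Y):
RRRRRWWWW
RBBBBWWWW
RBBBBRRRR
RRRRRRRRR
RYRRRRRRR
RRRRRRRRR
RRRRRRRRR
RRRRRRRRR
RRRRRRRRR
After op 2 paint(3,1,R):
RRRRRWWWW
RBBBBWWWW
RBBBBRRRR
RRRRRRRRR
RYRRRRRRR
RRRRRRRRR
RRRRRRRRR
RRRRRRRRR
RRRRRRRRR
After op 3 paint(1,4,K):
RRRRRWWWW
RBBBKWWWW
RBBBBRRRR
RRRRRRRRR
RYRRRRRRR
RRRRRRRRR
RRRRRRRRR
RRRRRRRRR
RRRRRRRRR
After op 4 paint(1,0,G):
RRRRRWWWW
GBBBKWWWW
RBBBBRRRR
RRRRRRRRR
RYRRRRRRR
RRRRRRRRR
RRRRRRRRR
RRRRRRRRR
RRRRRRRRR
After op 5 fill(1,0,Y) [1 cells changed]:
RRRRRWWWW
YBBBKWWWW
RBBBBRRRR
RRRRRRRRR
RYRRRRRRR
RRRRRRRRR
RRRRRRRRR
RRRRRRRRR
RRRRRRRRR
After op 6 fill(1,1,B) [0 cells changed]:
RRRRRWWWW
YBBBKWWWW
RBBBBRRRR
RRRRRRRRR
RYRRRRRRR
RRRRRRRRR
RRRRRRRRR
RRRRRRRRR
RRRRRRRRR
After op 7 fill(4,5,W) [58 cells changed]:
RRRRRWWWW
YBBBKWWWW
WBBBBWWWW
WWWWWWWWW
WYWWWWWWW
WWWWWWWWW
WWWWWWWWW
WWWWWWWWW
WWWWWWWWW

Answer: RRRRRWWWW
YBBBKWWWW
WBBBBWWWW
WWWWWWWWW
WYWWWWWWW
WWWWWWWWW
WWWWWWWWW
WWWWWWWWW
WWWWWWWWW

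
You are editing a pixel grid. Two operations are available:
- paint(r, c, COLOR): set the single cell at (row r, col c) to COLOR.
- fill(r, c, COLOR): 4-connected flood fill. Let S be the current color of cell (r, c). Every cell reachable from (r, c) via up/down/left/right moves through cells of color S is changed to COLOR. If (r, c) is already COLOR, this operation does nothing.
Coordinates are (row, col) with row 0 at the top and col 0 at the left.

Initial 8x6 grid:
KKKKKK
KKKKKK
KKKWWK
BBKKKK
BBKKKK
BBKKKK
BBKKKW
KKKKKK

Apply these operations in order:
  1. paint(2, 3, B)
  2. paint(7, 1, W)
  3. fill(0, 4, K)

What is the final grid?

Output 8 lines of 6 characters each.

Answer: KKKKKK
KKKKKK
KKKBWK
BBKKKK
BBKKKK
BBKKKK
BBKKKW
KWKKKK

Derivation:
After op 1 paint(2,3,B):
KKKKKK
KKKKKK
KKKBWK
BBKKKK
BBKKKK
BBKKKK
BBKKKW
KKKKKK
After op 2 paint(7,1,W):
KKKKKK
KKKKKK
KKKBWK
BBKKKK
BBKKKK
BBKKKK
BBKKKW
KWKKKK
After op 3 fill(0,4,K) [0 cells changed]:
KKKKKK
KKKKKK
KKKBWK
BBKKKK
BBKKKK
BBKKKK
BBKKKW
KWKKKK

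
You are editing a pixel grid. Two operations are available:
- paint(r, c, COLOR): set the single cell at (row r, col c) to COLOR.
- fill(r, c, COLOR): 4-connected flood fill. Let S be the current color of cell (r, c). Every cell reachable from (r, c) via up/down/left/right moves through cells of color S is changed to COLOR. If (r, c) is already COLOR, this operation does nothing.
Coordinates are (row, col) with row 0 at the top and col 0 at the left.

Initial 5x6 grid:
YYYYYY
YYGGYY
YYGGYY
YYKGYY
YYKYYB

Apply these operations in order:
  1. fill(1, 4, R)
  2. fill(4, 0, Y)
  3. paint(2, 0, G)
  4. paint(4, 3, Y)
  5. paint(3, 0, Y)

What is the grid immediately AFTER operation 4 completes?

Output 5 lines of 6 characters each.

Answer: YYYYYY
YYGGYY
GYGGYY
YYKGYY
YYKYYB

Derivation:
After op 1 fill(1,4,R) [22 cells changed]:
RRRRRR
RRGGRR
RRGGRR
RRKGRR
RRKRRB
After op 2 fill(4,0,Y) [22 cells changed]:
YYYYYY
YYGGYY
YYGGYY
YYKGYY
YYKYYB
After op 3 paint(2,0,G):
YYYYYY
YYGGYY
GYGGYY
YYKGYY
YYKYYB
After op 4 paint(4,3,Y):
YYYYYY
YYGGYY
GYGGYY
YYKGYY
YYKYYB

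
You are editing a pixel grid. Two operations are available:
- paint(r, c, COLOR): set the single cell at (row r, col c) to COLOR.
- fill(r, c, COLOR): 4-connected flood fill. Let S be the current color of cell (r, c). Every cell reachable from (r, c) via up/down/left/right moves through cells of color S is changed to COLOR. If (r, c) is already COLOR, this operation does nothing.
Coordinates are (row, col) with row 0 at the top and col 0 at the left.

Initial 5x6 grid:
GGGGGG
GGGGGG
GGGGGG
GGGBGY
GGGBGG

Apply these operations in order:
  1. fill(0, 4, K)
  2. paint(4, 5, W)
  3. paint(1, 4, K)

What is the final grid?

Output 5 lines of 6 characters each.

Answer: KKKKKK
KKKKKK
KKKKKK
KKKBKY
KKKBKW

Derivation:
After op 1 fill(0,4,K) [27 cells changed]:
KKKKKK
KKKKKK
KKKKKK
KKKBKY
KKKBKK
After op 2 paint(4,5,W):
KKKKKK
KKKKKK
KKKKKK
KKKBKY
KKKBKW
After op 3 paint(1,4,K):
KKKKKK
KKKKKK
KKKKKK
KKKBKY
KKKBKW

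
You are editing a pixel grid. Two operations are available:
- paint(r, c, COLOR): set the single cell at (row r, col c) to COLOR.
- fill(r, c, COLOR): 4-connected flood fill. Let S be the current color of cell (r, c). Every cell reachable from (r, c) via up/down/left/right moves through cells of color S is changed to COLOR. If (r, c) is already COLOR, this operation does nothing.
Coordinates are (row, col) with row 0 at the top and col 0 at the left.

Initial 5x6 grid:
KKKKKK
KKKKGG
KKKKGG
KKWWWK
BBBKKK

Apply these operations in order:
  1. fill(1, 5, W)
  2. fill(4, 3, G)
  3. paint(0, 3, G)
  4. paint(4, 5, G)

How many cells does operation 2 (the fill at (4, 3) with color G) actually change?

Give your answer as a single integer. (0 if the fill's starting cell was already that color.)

After op 1 fill(1,5,W) [4 cells changed]:
KKKKKK
KKKKWW
KKKKWW
KKWWWK
BBBKKK
After op 2 fill(4,3,G) [4 cells changed]:
KKKKKK
KKKKWW
KKKKWW
KKWWWG
BBBGGG

Answer: 4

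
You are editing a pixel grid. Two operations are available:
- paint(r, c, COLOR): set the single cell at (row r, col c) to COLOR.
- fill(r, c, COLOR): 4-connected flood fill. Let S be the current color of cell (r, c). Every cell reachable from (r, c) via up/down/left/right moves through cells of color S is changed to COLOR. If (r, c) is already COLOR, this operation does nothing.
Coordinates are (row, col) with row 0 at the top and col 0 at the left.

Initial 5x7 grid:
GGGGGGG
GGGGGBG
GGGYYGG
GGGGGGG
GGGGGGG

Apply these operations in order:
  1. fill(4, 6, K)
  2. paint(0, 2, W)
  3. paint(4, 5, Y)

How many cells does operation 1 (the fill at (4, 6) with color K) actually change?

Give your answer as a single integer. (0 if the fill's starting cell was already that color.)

After op 1 fill(4,6,K) [32 cells changed]:
KKKKKKK
KKKKKBK
KKKYYKK
KKKKKKK
KKKKKKK

Answer: 32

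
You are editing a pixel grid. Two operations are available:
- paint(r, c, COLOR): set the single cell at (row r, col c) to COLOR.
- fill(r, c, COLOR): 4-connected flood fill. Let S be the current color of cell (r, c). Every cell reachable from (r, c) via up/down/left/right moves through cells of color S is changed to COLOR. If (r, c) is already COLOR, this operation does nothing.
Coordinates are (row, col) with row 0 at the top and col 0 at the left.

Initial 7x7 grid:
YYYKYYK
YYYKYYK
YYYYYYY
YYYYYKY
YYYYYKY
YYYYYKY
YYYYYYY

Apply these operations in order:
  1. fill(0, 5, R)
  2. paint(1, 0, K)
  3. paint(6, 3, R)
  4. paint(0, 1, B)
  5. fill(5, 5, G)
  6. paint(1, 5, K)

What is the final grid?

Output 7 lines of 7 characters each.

After op 1 fill(0,5,R) [42 cells changed]:
RRRKRRK
RRRKRRK
RRRRRRR
RRRRRKR
RRRRRKR
RRRRRKR
RRRRRRR
After op 2 paint(1,0,K):
RRRKRRK
KRRKRRK
RRRRRRR
RRRRRKR
RRRRRKR
RRRRRKR
RRRRRRR
After op 3 paint(6,3,R):
RRRKRRK
KRRKRRK
RRRRRRR
RRRRRKR
RRRRRKR
RRRRRKR
RRRRRRR
After op 4 paint(0,1,B):
RBRKRRK
KRRKRRK
RRRRRRR
RRRRRKR
RRRRRKR
RRRRRKR
RRRRRRR
After op 5 fill(5,5,G) [3 cells changed]:
RBRKRRK
KRRKRRK
RRRRRRR
RRRRRGR
RRRRRGR
RRRRRGR
RRRRRRR
After op 6 paint(1,5,K):
RBRKRRK
KRRKRKK
RRRRRRR
RRRRRGR
RRRRRGR
RRRRRGR
RRRRRRR

Answer: RBRKRRK
KRRKRKK
RRRRRRR
RRRRRGR
RRRRRGR
RRRRRGR
RRRRRRR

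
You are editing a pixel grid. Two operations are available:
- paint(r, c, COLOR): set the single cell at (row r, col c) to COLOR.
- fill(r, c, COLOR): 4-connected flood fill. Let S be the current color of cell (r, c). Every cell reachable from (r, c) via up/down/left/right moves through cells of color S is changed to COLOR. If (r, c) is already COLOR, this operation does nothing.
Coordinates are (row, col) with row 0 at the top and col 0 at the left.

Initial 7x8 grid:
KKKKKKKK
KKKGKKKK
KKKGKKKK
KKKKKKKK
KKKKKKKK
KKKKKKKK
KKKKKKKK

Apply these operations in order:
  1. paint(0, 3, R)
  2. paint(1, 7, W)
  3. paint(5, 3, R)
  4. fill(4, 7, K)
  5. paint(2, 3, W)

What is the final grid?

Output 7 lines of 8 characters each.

Answer: KKKRKKKK
KKKGKKKW
KKKWKKKK
KKKKKKKK
KKKKKKKK
KKKRKKKK
KKKKKKKK

Derivation:
After op 1 paint(0,3,R):
KKKRKKKK
KKKGKKKK
KKKGKKKK
KKKKKKKK
KKKKKKKK
KKKKKKKK
KKKKKKKK
After op 2 paint(1,7,W):
KKKRKKKK
KKKGKKKW
KKKGKKKK
KKKKKKKK
KKKKKKKK
KKKKKKKK
KKKKKKKK
After op 3 paint(5,3,R):
KKKRKKKK
KKKGKKKW
KKKGKKKK
KKKKKKKK
KKKKKKKK
KKKRKKKK
KKKKKKKK
After op 4 fill(4,7,K) [0 cells changed]:
KKKRKKKK
KKKGKKKW
KKKGKKKK
KKKKKKKK
KKKKKKKK
KKKRKKKK
KKKKKKKK
After op 5 paint(2,3,W):
KKKRKKKK
KKKGKKKW
KKKWKKKK
KKKKKKKK
KKKKKKKK
KKKRKKKK
KKKKKKKK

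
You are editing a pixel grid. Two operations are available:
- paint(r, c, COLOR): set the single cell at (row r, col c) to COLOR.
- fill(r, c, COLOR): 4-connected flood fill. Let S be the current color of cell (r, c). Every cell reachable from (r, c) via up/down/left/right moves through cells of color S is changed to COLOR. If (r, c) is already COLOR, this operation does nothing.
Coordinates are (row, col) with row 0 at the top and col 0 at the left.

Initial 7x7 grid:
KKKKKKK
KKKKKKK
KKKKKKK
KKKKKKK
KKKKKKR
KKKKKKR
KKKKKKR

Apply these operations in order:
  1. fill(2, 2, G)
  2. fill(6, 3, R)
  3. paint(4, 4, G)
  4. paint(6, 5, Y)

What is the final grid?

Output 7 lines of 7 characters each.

Answer: RRRRRRR
RRRRRRR
RRRRRRR
RRRRRRR
RRRRGRR
RRRRRRR
RRRRRYR

Derivation:
After op 1 fill(2,2,G) [46 cells changed]:
GGGGGGG
GGGGGGG
GGGGGGG
GGGGGGG
GGGGGGR
GGGGGGR
GGGGGGR
After op 2 fill(6,3,R) [46 cells changed]:
RRRRRRR
RRRRRRR
RRRRRRR
RRRRRRR
RRRRRRR
RRRRRRR
RRRRRRR
After op 3 paint(4,4,G):
RRRRRRR
RRRRRRR
RRRRRRR
RRRRRRR
RRRRGRR
RRRRRRR
RRRRRRR
After op 4 paint(6,5,Y):
RRRRRRR
RRRRRRR
RRRRRRR
RRRRRRR
RRRRGRR
RRRRRRR
RRRRRYR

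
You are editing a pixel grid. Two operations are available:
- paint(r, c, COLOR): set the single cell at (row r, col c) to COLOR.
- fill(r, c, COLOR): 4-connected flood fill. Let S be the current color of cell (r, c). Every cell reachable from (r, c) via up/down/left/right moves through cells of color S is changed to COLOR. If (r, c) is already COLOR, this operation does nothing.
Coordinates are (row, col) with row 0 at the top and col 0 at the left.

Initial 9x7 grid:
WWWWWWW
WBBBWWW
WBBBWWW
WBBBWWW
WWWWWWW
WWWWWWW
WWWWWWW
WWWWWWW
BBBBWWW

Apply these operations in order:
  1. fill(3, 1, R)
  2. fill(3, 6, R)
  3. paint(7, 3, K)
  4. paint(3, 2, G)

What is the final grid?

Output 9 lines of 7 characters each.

After op 1 fill(3,1,R) [9 cells changed]:
WWWWWWW
WRRRWWW
WRRRWWW
WRRRWWW
WWWWWWW
WWWWWWW
WWWWWWW
WWWWWWW
BBBBWWW
After op 2 fill(3,6,R) [50 cells changed]:
RRRRRRR
RRRRRRR
RRRRRRR
RRRRRRR
RRRRRRR
RRRRRRR
RRRRRRR
RRRRRRR
BBBBRRR
After op 3 paint(7,3,K):
RRRRRRR
RRRRRRR
RRRRRRR
RRRRRRR
RRRRRRR
RRRRRRR
RRRRRRR
RRRKRRR
BBBBRRR
After op 4 paint(3,2,G):
RRRRRRR
RRRRRRR
RRRRRRR
RRGRRRR
RRRRRRR
RRRRRRR
RRRRRRR
RRRKRRR
BBBBRRR

Answer: RRRRRRR
RRRRRRR
RRRRRRR
RRGRRRR
RRRRRRR
RRRRRRR
RRRRRRR
RRRKRRR
BBBBRRR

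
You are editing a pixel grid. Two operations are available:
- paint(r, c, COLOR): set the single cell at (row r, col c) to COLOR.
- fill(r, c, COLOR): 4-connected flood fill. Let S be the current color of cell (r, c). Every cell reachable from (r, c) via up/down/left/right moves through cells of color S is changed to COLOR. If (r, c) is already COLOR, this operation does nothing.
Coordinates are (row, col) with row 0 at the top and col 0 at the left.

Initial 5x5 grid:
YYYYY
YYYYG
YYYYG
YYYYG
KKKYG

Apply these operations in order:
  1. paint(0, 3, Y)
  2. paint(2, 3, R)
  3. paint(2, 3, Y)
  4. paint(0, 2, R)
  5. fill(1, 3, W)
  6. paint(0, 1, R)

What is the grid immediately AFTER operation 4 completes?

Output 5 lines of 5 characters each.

After op 1 paint(0,3,Y):
YYYYY
YYYYG
YYYYG
YYYYG
KKKYG
After op 2 paint(2,3,R):
YYYYY
YYYYG
YYYRG
YYYYG
KKKYG
After op 3 paint(2,3,Y):
YYYYY
YYYYG
YYYYG
YYYYG
KKKYG
After op 4 paint(0,2,R):
YYRYY
YYYYG
YYYYG
YYYYG
KKKYG

Answer: YYRYY
YYYYG
YYYYG
YYYYG
KKKYG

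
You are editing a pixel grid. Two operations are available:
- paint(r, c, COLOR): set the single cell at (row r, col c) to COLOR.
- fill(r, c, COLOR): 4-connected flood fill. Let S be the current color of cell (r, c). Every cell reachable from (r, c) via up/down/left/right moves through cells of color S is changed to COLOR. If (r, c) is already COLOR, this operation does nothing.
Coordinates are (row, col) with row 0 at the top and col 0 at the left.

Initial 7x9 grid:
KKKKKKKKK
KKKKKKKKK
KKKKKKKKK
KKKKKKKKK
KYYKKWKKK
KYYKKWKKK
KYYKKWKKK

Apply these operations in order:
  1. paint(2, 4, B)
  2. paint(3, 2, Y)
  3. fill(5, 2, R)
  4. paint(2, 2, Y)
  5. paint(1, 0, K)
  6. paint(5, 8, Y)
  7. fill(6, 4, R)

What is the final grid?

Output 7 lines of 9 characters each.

After op 1 paint(2,4,B):
KKKKKKKKK
KKKKKKKKK
KKKKBKKKK
KKKKKKKKK
KYYKKWKKK
KYYKKWKKK
KYYKKWKKK
After op 2 paint(3,2,Y):
KKKKKKKKK
KKKKKKKKK
KKKKBKKKK
KKYKKKKKK
KYYKKWKKK
KYYKKWKKK
KYYKKWKKK
After op 3 fill(5,2,R) [7 cells changed]:
KKKKKKKKK
KKKKKKKKK
KKKKBKKKK
KKRKKKKKK
KRRKKWKKK
KRRKKWKKK
KRRKKWKKK
After op 4 paint(2,2,Y):
KKKKKKKKK
KKKKKKKKK
KKYKBKKKK
KKRKKKKKK
KRRKKWKKK
KRRKKWKKK
KRRKKWKKK
After op 5 paint(1,0,K):
KKKKKKKKK
KKKKKKKKK
KKYKBKKKK
KKRKKKKKK
KRRKKWKKK
KRRKKWKKK
KRRKKWKKK
After op 6 paint(5,8,Y):
KKKKKKKKK
KKKKKKKKK
KKYKBKKKK
KKRKKKKKK
KRRKKWKKK
KRRKKWKKY
KRRKKWKKK
After op 7 fill(6,4,R) [50 cells changed]:
RRRRRRRRR
RRRRRRRRR
RRYRBRRRR
RRRRRRRRR
RRRRRWRRR
RRRRRWRRY
RRRRRWRRR

Answer: RRRRRRRRR
RRRRRRRRR
RRYRBRRRR
RRRRRRRRR
RRRRRWRRR
RRRRRWRRY
RRRRRWRRR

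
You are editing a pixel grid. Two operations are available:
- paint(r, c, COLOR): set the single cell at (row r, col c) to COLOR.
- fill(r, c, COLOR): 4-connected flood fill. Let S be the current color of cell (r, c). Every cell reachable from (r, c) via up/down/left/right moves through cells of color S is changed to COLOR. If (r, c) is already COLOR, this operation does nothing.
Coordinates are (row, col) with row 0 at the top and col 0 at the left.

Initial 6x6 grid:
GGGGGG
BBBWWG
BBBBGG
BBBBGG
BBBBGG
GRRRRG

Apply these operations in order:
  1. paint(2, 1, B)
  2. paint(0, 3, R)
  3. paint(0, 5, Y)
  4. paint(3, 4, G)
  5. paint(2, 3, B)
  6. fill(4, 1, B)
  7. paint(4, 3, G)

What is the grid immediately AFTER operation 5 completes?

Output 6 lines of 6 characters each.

After op 1 paint(2,1,B):
GGGGGG
BBBWWG
BBBBGG
BBBBGG
BBBBGG
GRRRRG
After op 2 paint(0,3,R):
GGGRGG
BBBWWG
BBBBGG
BBBBGG
BBBBGG
GRRRRG
After op 3 paint(0,5,Y):
GGGRGY
BBBWWG
BBBBGG
BBBBGG
BBBBGG
GRRRRG
After op 4 paint(3,4,G):
GGGRGY
BBBWWG
BBBBGG
BBBBGG
BBBBGG
GRRRRG
After op 5 paint(2,3,B):
GGGRGY
BBBWWG
BBBBGG
BBBBGG
BBBBGG
GRRRRG

Answer: GGGRGY
BBBWWG
BBBBGG
BBBBGG
BBBBGG
GRRRRG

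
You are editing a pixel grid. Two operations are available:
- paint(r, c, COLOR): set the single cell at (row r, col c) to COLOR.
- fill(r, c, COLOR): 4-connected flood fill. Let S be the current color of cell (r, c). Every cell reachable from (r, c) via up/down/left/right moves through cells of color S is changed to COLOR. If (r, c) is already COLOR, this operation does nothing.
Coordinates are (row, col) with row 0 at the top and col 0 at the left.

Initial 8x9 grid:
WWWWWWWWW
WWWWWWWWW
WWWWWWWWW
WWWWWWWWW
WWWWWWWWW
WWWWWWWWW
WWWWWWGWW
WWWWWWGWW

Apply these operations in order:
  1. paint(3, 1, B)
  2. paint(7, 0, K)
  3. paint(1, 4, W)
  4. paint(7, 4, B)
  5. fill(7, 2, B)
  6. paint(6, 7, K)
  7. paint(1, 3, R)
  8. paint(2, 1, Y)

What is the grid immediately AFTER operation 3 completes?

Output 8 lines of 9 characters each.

Answer: WWWWWWWWW
WWWWWWWWW
WWWWWWWWW
WBWWWWWWW
WWWWWWWWW
WWWWWWWWW
WWWWWWGWW
KWWWWWGWW

Derivation:
After op 1 paint(3,1,B):
WWWWWWWWW
WWWWWWWWW
WWWWWWWWW
WBWWWWWWW
WWWWWWWWW
WWWWWWWWW
WWWWWWGWW
WWWWWWGWW
After op 2 paint(7,0,K):
WWWWWWWWW
WWWWWWWWW
WWWWWWWWW
WBWWWWWWW
WWWWWWWWW
WWWWWWWWW
WWWWWWGWW
KWWWWWGWW
After op 3 paint(1,4,W):
WWWWWWWWW
WWWWWWWWW
WWWWWWWWW
WBWWWWWWW
WWWWWWWWW
WWWWWWWWW
WWWWWWGWW
KWWWWWGWW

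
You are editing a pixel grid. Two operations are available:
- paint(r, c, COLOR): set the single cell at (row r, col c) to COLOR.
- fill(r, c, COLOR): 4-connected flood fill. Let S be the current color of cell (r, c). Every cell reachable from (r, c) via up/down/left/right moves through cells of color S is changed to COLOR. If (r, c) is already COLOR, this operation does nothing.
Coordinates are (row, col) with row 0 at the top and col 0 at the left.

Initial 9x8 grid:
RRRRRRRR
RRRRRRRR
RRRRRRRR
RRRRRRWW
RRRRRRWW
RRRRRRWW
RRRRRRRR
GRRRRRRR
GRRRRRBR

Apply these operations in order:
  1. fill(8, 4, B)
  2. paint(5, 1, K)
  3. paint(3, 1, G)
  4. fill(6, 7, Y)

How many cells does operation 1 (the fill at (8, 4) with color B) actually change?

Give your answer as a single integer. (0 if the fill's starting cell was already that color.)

Answer: 63

Derivation:
After op 1 fill(8,4,B) [63 cells changed]:
BBBBBBBB
BBBBBBBB
BBBBBBBB
BBBBBBWW
BBBBBBWW
BBBBBBWW
BBBBBBBB
GBBBBBBB
GBBBBBBB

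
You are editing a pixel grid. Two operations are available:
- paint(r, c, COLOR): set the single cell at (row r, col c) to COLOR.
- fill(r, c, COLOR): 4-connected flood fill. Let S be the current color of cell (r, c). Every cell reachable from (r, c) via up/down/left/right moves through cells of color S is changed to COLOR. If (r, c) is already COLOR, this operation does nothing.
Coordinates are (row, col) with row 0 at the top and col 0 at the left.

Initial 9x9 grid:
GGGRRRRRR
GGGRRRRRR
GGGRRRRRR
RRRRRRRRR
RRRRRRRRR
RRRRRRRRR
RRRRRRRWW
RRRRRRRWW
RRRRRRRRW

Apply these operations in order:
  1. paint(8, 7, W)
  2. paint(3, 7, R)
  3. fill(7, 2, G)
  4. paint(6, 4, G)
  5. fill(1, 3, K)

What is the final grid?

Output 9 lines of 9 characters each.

Answer: KKKKKKKKK
KKKKKKKKK
KKKKKKKKK
KKKKKKKKK
KKKKKKKKK
KKKKKKKKK
KKKKKKKWW
KKKKKKKWW
KKKKKKKWW

Derivation:
After op 1 paint(8,7,W):
GGGRRRRRR
GGGRRRRRR
GGGRRRRRR
RRRRRRRRR
RRRRRRRRR
RRRRRRRRR
RRRRRRRWW
RRRRRRRWW
RRRRRRRWW
After op 2 paint(3,7,R):
GGGRRRRRR
GGGRRRRRR
GGGRRRRRR
RRRRRRRRR
RRRRRRRRR
RRRRRRRRR
RRRRRRRWW
RRRRRRRWW
RRRRRRRWW
After op 3 fill(7,2,G) [66 cells changed]:
GGGGGGGGG
GGGGGGGGG
GGGGGGGGG
GGGGGGGGG
GGGGGGGGG
GGGGGGGGG
GGGGGGGWW
GGGGGGGWW
GGGGGGGWW
After op 4 paint(6,4,G):
GGGGGGGGG
GGGGGGGGG
GGGGGGGGG
GGGGGGGGG
GGGGGGGGG
GGGGGGGGG
GGGGGGGWW
GGGGGGGWW
GGGGGGGWW
After op 5 fill(1,3,K) [75 cells changed]:
KKKKKKKKK
KKKKKKKKK
KKKKKKKKK
KKKKKKKKK
KKKKKKKKK
KKKKKKKKK
KKKKKKKWW
KKKKKKKWW
KKKKKKKWW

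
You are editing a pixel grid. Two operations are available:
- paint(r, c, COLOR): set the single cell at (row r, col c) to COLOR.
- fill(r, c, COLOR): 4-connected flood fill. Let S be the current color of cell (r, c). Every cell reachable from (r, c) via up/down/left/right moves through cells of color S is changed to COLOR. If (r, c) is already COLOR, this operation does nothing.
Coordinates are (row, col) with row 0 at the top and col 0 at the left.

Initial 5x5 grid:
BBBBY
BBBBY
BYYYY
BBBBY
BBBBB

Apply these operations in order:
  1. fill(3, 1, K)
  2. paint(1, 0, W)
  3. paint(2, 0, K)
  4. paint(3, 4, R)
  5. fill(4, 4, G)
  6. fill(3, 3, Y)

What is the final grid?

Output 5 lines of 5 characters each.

Answer: KKKKY
WKKKY
YYYYY
YYYYR
YYYYY

Derivation:
After op 1 fill(3,1,K) [18 cells changed]:
KKKKY
KKKKY
KYYYY
KKKKY
KKKKK
After op 2 paint(1,0,W):
KKKKY
WKKKY
KYYYY
KKKKY
KKKKK
After op 3 paint(2,0,K):
KKKKY
WKKKY
KYYYY
KKKKY
KKKKK
After op 4 paint(3,4,R):
KKKKY
WKKKY
KYYYY
KKKKR
KKKKK
After op 5 fill(4,4,G) [10 cells changed]:
KKKKY
WKKKY
GYYYY
GGGGR
GGGGG
After op 6 fill(3,3,Y) [10 cells changed]:
KKKKY
WKKKY
YYYYY
YYYYR
YYYYY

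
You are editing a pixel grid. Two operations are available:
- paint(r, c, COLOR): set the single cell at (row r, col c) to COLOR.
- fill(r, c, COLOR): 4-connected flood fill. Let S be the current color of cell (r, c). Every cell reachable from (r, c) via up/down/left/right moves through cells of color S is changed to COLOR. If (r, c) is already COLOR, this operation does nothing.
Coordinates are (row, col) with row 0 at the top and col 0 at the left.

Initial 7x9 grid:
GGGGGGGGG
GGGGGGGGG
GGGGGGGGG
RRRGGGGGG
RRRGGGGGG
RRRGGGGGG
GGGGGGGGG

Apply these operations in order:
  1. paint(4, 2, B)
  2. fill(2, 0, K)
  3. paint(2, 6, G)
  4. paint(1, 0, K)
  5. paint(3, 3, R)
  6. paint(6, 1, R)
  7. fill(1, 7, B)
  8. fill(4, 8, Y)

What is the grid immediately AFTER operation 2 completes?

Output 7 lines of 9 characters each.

After op 1 paint(4,2,B):
GGGGGGGGG
GGGGGGGGG
GGGGGGGGG
RRRGGGGGG
RRBGGGGGG
RRRGGGGGG
GGGGGGGGG
After op 2 fill(2,0,K) [54 cells changed]:
KKKKKKKKK
KKKKKKKKK
KKKKKKKKK
RRRKKKKKK
RRBKKKKKK
RRRKKKKKK
KKKKKKKKK

Answer: KKKKKKKKK
KKKKKKKKK
KKKKKKKKK
RRRKKKKKK
RRBKKKKKK
RRRKKKKKK
KKKKKKKKK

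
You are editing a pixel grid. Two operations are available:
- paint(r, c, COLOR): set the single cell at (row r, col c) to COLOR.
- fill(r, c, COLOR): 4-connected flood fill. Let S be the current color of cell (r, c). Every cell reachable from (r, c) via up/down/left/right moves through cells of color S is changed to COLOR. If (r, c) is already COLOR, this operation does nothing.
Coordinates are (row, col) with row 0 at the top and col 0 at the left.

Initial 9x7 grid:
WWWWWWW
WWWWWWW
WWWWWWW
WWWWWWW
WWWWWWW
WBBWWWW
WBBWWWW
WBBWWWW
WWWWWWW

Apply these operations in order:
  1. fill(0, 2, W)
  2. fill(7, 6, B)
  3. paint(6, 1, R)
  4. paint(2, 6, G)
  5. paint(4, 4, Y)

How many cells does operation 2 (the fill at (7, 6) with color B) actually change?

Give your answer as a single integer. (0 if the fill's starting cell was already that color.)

After op 1 fill(0,2,W) [0 cells changed]:
WWWWWWW
WWWWWWW
WWWWWWW
WWWWWWW
WWWWWWW
WBBWWWW
WBBWWWW
WBBWWWW
WWWWWWW
After op 2 fill(7,6,B) [57 cells changed]:
BBBBBBB
BBBBBBB
BBBBBBB
BBBBBBB
BBBBBBB
BBBBBBB
BBBBBBB
BBBBBBB
BBBBBBB

Answer: 57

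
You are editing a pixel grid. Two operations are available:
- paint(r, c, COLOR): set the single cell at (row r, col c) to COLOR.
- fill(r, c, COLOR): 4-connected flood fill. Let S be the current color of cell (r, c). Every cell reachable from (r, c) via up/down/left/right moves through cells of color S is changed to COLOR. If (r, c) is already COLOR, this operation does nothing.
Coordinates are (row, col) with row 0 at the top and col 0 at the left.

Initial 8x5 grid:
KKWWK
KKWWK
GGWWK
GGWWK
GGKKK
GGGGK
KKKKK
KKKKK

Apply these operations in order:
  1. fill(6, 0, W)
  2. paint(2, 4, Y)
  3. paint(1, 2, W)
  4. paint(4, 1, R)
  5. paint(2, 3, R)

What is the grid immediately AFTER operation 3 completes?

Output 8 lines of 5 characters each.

After op 1 fill(6,0,W) [18 cells changed]:
KKWWW
KKWWW
GGWWW
GGWWW
GGWWW
GGGGW
WWWWW
WWWWW
After op 2 paint(2,4,Y):
KKWWW
KKWWW
GGWWY
GGWWW
GGWWW
GGGGW
WWWWW
WWWWW
After op 3 paint(1,2,W):
KKWWW
KKWWW
GGWWY
GGWWW
GGWWW
GGGGW
WWWWW
WWWWW

Answer: KKWWW
KKWWW
GGWWY
GGWWW
GGWWW
GGGGW
WWWWW
WWWWW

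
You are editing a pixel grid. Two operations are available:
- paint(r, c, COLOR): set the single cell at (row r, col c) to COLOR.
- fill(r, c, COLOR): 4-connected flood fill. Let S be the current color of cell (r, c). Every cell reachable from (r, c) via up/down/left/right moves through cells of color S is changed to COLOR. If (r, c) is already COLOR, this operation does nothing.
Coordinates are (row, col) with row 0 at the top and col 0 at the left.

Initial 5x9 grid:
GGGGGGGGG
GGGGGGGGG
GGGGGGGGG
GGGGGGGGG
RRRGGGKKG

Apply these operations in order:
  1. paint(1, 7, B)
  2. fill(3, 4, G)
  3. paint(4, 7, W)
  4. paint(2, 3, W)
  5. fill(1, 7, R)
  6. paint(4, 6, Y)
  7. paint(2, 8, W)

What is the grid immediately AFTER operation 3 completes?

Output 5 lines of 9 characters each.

After op 1 paint(1,7,B):
GGGGGGGGG
GGGGGGGBG
GGGGGGGGG
GGGGGGGGG
RRRGGGKKG
After op 2 fill(3,4,G) [0 cells changed]:
GGGGGGGGG
GGGGGGGBG
GGGGGGGGG
GGGGGGGGG
RRRGGGKKG
After op 3 paint(4,7,W):
GGGGGGGGG
GGGGGGGBG
GGGGGGGGG
GGGGGGGGG
RRRGGGKWG

Answer: GGGGGGGGG
GGGGGGGBG
GGGGGGGGG
GGGGGGGGG
RRRGGGKWG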